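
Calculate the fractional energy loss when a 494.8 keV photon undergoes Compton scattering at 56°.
0.2991 (or 29.91%)

Calculate initial and final photon energies:

Initial: E₀ = 494.8 keV → λ₀ = 2.5057 pm
Compton shift: Δλ = 1.0695 pm
Final wavelength: λ' = 3.5753 pm
Final energy: E' = 346.7819 keV

Fractional energy loss:
(E₀ - E')/E₀ = (494.8000 - 346.7819)/494.8000
= 148.0181/494.8000
= 0.2991
= 29.91%

(Intermediate values are shown rounded; full precision is carried through to the final answer.)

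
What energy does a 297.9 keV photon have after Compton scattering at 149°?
143.0366 keV

First convert energy to wavelength:
λ = hc/E, with hc ≈ 1239.842 keV·pm (i.e. 1239.842 eV·nm)

For E = 297.9 keV = 297900 eV:
λ = 1239.842 keV·pm / 297.9 keV
λ = 4.1619 pm

Calculate the Compton shift:
Δλ = λ_C(1 - cos(149°)) = 2.4263 × 1.8572
Δλ = 4.5061 pm

Final wavelength:
λ' = 4.1619 + 4.5061 = 8.6680 pm

Final energy:
E' = hc/λ' = 1239.842 / 8.6680 = 143.0366 keV

(Intermediate values are shown rounded; full precision is carried through to the final answer.)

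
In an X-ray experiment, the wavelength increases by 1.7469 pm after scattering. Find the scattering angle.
73.74°

From the Compton formula Δλ = λ_C(1 - cos θ), we can solve for θ:

cos θ = 1 - Δλ/λ_C

Given:
- Δλ = 1.7469 pm
- λ_C = h/(m_e·c) ≈ 2.42631024 pm

cos θ = 1 - 1.7469/2.42631024
cos θ = 1 - 0.719982
cos θ = 0.280018

θ = arccos(0.280018)
θ = 73.74°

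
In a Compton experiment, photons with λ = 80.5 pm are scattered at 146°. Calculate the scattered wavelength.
84.9378 pm

Using the Compton scattering formula:
λ' = λ + Δλ = λ + λ_C(1 - cos θ)

Given:
- Initial wavelength λ = 80.5 pm
- Scattering angle θ = 146°
- Compton wavelength λ_C ≈ 2.4263 pm

Calculate the shift:
Δλ = 2.4263 × (1 - cos(146°))
Δλ = 2.4263 × 1.8290
Δλ = 4.4378 pm

Final wavelength:
λ' = 80.5 + 4.4378 = 84.9378 pm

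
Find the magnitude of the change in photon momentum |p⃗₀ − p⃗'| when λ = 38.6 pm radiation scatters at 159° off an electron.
3.1930e-23 kg·m/s

Photon momentum magnitude is p = h/λ.

Initial momentum:
p₀ = h/λ = 6.6261e-34/3.8600e-11 = 1.7166e-23 kg·m/s

After scattering:
λ' = λ + Δλ = 38.6 + 4.6915 = 43.2915 pm
p' = h/λ' = 6.6261e-34/4.3291e-11 = 1.5306e-23 kg·m/s

Momentum is a vector; the scattered photon's direction makes angle θ = 159° with the incident direction. The magnitude of the vector change Δp⃗ = p⃗₀ − p⃗' is found from the law of cosines:
|Δp⃗|² = p₀² + p'² − 2p₀p'cos θ
|Δp⃗|² = (1.7166e-23)² + (1.5306e-23)² − 2·1.7166e-23·1.5306e-23·cos(159°)
|Δp⃗| = 3.1930e-23 kg·m/s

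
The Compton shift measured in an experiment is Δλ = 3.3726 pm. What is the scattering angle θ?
112.96°

From the Compton formula Δλ = λ_C(1 - cos θ), we can solve for θ:

cos θ = 1 - Δλ/λ_C

Given:
- Δλ = 3.3726 pm
- λ_C = h/(m_e·c) ≈ 2.42631024 pm

cos θ = 1 - 3.3726/2.42631024
cos θ = 1 - 1.390012
cos θ = -0.390012

θ = arccos(-0.390012)
θ = 112.96°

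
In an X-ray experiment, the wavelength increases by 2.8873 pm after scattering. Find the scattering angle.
100.95°

From the Compton formula Δλ = λ_C(1 - cos θ), we can solve for θ:

cos θ = 1 - Δλ/λ_C

Given:
- Δλ = 2.8873 pm
- λ_C = h/(m_e·c) ≈ 2.42631024 pm

cos θ = 1 - 2.8873/2.42631024
cos θ = 1 - 1.189996
cos θ = -0.189996

θ = arccos(-0.189996)
θ = 100.95°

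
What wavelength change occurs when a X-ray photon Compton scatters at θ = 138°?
4.2294 pm

Using the Compton scattering formula:
Δλ = λ_C(1 - cos θ)

where λ_C = h/(m_e·c) ≈ 2.4263 pm is the Compton wavelength of an electron.

For θ = 138°:
cos(138°) = -0.7431
1 - cos(138°) = 1.7431

Δλ = 2.4263 × 1.7431
Δλ = 4.2294 pm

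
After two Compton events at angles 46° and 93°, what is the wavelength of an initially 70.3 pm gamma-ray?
73.5941 pm

Apply Compton shift twice:

First scattering at θ₁ = 46°:
Δλ₁ = λ_C(1 - cos(46°))
Δλ₁ = 2.4263 × 0.3053
Δλ₁ = 0.7409 pm

After first scattering:
λ₁ = 70.3 + 0.7409 = 71.0409 pm

Second scattering at θ₂ = 93°:
Δλ₂ = λ_C(1 - cos(93°))
Δλ₂ = 2.4263 × 1.0523
Δλ₂ = 2.5533 pm

Final wavelength:
λ₂ = 71.0409 + 2.5533 = 73.5941 pm

Total shift: Δλ_total = 0.7409 + 2.5533 = 3.2941 pm

(Intermediate values are shown rounded; full precision is carried through to the final answer.)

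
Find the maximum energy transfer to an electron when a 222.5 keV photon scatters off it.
103.5697 keV

Maximum energy transfer occurs at θ = 180° (backscattering).

Initial photon: E₀ = 222.5 keV → λ₀ = 5.5723 pm

Maximum Compton shift (at 180°):
Δλ_max = 2λ_C = 2 × 2.4263 = 4.8526 pm

Final wavelength:
λ' = 5.5723 + 4.8526 = 10.4249 pm

Minimum photon energy (maximum energy to electron):
E'_min = hc/λ' = 118.9303 keV

Maximum electron kinetic energy:
K_max = E₀ - E'_min = 222.5000 - 118.9303 = 103.5697 keV

(Intermediate values are shown rounded; full precision is carried through to the final answer.)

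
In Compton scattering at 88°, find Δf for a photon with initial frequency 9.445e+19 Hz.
4.010e+19 Hz (decrease)

Convert frequency to wavelength (c = 299792458 m/s):
λ₀ = c/f₀ = 299792458/9.445e+19 = 3.1740864e-12 m = 3.1741 pm

Calculate Compton shift:
Δλ = λ_C(1 - cos(88°)) = 2.3416 pm

Final wavelength:
λ' = λ₀ + Δλ = 3.1741 + 2.3416 = 5.5157 pm

Final frequency:
f' = c/λ' = 299792458/5.5157196e-12 = 5.4352375e+19 Hz

Frequency shift (decrease):
Δf = f₀ - f' = 9.445e+19 - 5.4352375e+19 = 4.010e+19 Hz

(Intermediate values are shown rounded; full precision is carried through to the final answer.)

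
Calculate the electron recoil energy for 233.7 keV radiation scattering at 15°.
3.5860 keV

By energy conservation: K_e = E_initial - E_final

First find the scattered photon energy:
Initial wavelength: λ = hc/E = 5.3053 pm
Compton shift: Δλ = λ_C(1 - cos(15°)) = 0.0827 pm
Final wavelength: λ' = 5.3053 + 0.0827 = 5.3879 pm
Final photon energy: E' = hc/λ' = 230.1140 keV

Electron kinetic energy:
K_e = E - E' = 233.7000 - 230.1140 = 3.5860 keV

(Intermediate values are shown rounded; full precision is carried through to the final answer.)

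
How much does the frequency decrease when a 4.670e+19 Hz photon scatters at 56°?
6.669e+18 Hz (decrease)

Convert frequency to wavelength (c = 299792458 m/s):
λ₀ = c/f₀ = 299792458/4.670e+19 = 6.4195387e-12 m = 6.4195 pm

Calculate Compton shift:
Δλ = λ_C(1 - cos(56°)) = 1.0695 pm

Final wavelength:
λ' = λ₀ + Δλ = 6.4195 + 1.0695 = 7.4891 pm

Final frequency:
f' = c/λ' = 299792458/7.4890735e-12 = 4.0030647e+19 Hz

Frequency shift (decrease):
Δf = f₀ - f' = 4.670e+19 - 4.0030647e+19 = 6.669e+18 Hz

(Intermediate values are shown rounded; full precision is carried through to the final answer.)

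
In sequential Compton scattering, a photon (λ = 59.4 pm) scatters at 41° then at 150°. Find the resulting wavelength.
64.5227 pm

Apply Compton shift twice:

First scattering at θ₁ = 41°:
Δλ₁ = λ_C(1 - cos(41°))
Δλ₁ = 2.4263 × 0.2453
Δλ₁ = 0.5952 pm

After first scattering:
λ₁ = 59.4 + 0.5952 = 59.9952 pm

Second scattering at θ₂ = 150°:
Δλ₂ = λ_C(1 - cos(150°))
Δλ₂ = 2.4263 × 1.8660
Δλ₂ = 4.5276 pm

Final wavelength:
λ₂ = 59.9952 + 4.5276 = 64.5227 pm

Total shift: Δλ_total = 0.5952 + 4.5276 = 5.1227 pm

(Intermediate values are shown rounded; full precision is carried through to the final answer.)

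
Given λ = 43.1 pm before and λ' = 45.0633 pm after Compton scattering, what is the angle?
79.00°

First find the wavelength shift:
Δλ = λ' - λ = 45.0633 - 43.1 = 1.9633 pm

Using Δλ = λ_C(1 - cos θ), with λ_C = h/(m_e·c) ≈ 2.42631024 pm:
cos θ = 1 - Δλ/λ_C
cos θ = 1 - 1.9633/2.42631024
cos θ = 0.190829

θ = arccos(0.190829)
θ = 79.00°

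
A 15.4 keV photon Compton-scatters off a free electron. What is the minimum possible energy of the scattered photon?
14.5245 keV (at θ = 180°)

The scattered photon has minimum energy when its wavelength is maximum, i.e., when the Compton shift Δλ = λ_C(1 − cos θ) is maximum. This occurs at θ = 180° (backscattering), giving Δλ_max = 2λ_C = 4.8526 pm.

Initial wavelength: λ₀ = hc/E₀ = 80.5092 pm
Maximum final wavelength: λ'_max = λ₀ + 2λ_C = 80.5092 + 4.8526 = 85.3618 pm
Minimum final energy: E'_min = hc/λ'_max = 14.5245 keV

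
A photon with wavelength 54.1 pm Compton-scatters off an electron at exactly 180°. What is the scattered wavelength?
58.9526 pm

Using the Compton formula: λ' = λ + λ_C(1 − cos θ)

For θ = 180°, cos θ = -1 (exact) = -1.0000, so:
1 − cos 180° = 1 − (-1) = 2.0000

Δλ = λ_C × 2.0000 = 2.4263 × 2.0000 = 4.8526 pm

λ' = 54.1 + 4.8526 = 58.9526 pm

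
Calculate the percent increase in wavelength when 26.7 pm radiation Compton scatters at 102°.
10.9767%

Calculate the Compton shift:
Δλ = λ_C(1 - cos(102°))
Δλ = 2.4263 × (1 - cos(102°))
Δλ = 2.4263 × 1.2079
Δλ = 2.9308 pm

Percentage change:
(Δλ/λ₀) × 100 = (2.9308/26.7) × 100
= 10.9767%

(Intermediate values are shown rounded; full precision is carried through to the final answer.)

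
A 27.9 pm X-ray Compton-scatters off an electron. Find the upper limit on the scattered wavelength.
32.7526 pm (at θ = 180°)

The Compton shift is Δλ = λ_C(1 − cos θ).

Since cos θ ranges from −1 to 1, the factor (1 − cos θ) ranges from 0 to 2; the maximum shift occurs at θ = 180° (backscattering):
Δλ_max = 2λ_C = 2 × 2.4263 pm = 4.8526 pm

Maximum scattered wavelength:
λ'_max = λ₀ + Δλ_max = 27.9 + 4.8526 = 32.7526 pm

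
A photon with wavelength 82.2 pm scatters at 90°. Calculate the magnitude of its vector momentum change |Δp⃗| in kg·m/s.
1.1238e-23 kg·m/s

Photon momentum magnitude is p = h/λ.

Initial momentum:
p₀ = h/λ = 6.6261e-34/8.2200e-11 = 8.0609e-24 kg·m/s

After scattering:
λ' = λ + Δλ = 82.2 + 2.4263 = 84.6263 pm
p' = h/λ' = 6.6261e-34/8.4626e-11 = 7.8298e-24 kg·m/s

Momentum is a vector; the scattered photon's direction makes angle θ = 90° with the incident direction. The magnitude of the vector change Δp⃗ = p⃗₀ − p⃗' is found from the law of cosines:
|Δp⃗|² = p₀² + p'² − 2p₀p'cos θ
|Δp⃗|² = (8.0609e-24)² + (7.8298e-24)² − 2·8.0609e-24·7.8298e-24·cos(90°)
|Δp⃗| = 1.1238e-23 kg·m/s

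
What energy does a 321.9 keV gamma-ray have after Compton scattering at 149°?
148.3473 keV

First convert energy to wavelength:
λ = hc/E, with hc ≈ 1239.842 keV·pm (i.e. 1239.842 eV·nm)

For E = 321.9 keV = 321900 eV:
λ = 1239.842 keV·pm / 321.9 keV
λ = 3.8516 pm

Calculate the Compton shift:
Δλ = λ_C(1 - cos(149°)) = 2.4263 × 1.8572
Δλ = 4.5061 pm

Final wavelength:
λ' = 3.8516 + 4.5061 = 8.3577 pm

Final energy:
E' = hc/λ' = 1239.842 / 8.3577 = 148.3473 keV

(Intermediate values are shown rounded; full precision is carried through to the final answer.)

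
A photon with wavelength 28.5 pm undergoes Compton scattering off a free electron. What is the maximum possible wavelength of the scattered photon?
33.3526 pm (at θ = 180°)

The Compton shift is Δλ = λ_C(1 − cos θ).

Since cos θ ranges from −1 to 1, the factor (1 − cos θ) ranges from 0 to 2; the maximum shift occurs at θ = 180° (backscattering):
Δλ_max = 2λ_C = 2 × 2.4263 pm = 4.8526 pm

Maximum scattered wavelength:
λ'_max = λ₀ + Δλ_max = 28.5 + 4.8526 = 33.3526 pm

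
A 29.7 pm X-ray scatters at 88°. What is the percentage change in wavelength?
7.8843%

Calculate the Compton shift:
Δλ = λ_C(1 - cos(88°))
Δλ = 2.4263 × (1 - cos(88°))
Δλ = 2.4263 × 0.9651
Δλ = 2.3416 pm

Percentage change:
(Δλ/λ₀) × 100 = (2.3416/29.7) × 100
= 7.8843%

(Intermediate values are shown rounded; full precision is carried through to the final answer.)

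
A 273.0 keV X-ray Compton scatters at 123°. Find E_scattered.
149.5710 keV

First convert energy to wavelength:
λ = hc/E, with hc ≈ 1239.842 keV·pm (i.e. 1239.842 eV·nm)

For E = 273.0 keV = 273000 eV:
λ = 1239.842 keV·pm / 273.0 keV
λ = 4.5415 pm

Calculate the Compton shift:
Δλ = λ_C(1 - cos(123°)) = 2.4263 × 1.5446
Δλ = 3.7478 pm

Final wavelength:
λ' = 4.5415 + 3.7478 = 8.2893 pm

Final energy:
E' = hc/λ' = 1239.842 / 8.2893 = 149.5710 keV

(Intermediate values are shown rounded; full precision is carried through to the final answer.)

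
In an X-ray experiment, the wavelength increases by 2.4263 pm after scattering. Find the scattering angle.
90.00°

From the Compton formula Δλ = λ_C(1 - cos θ), we can solve for θ:

cos θ = 1 - Δλ/λ_C

Given:
- Δλ = 2.4263 pm
- λ_C = h/(m_e·c) ≈ 2.42631024 pm

cos θ = 1 - 2.4263/2.42631024
cos θ = 1 - 0.999996
cos θ = 0.000004

θ = arccos(0.000004)
θ = 90.00°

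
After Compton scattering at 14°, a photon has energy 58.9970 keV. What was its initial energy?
59.2000 keV

Convert final energy to wavelength (hc ≈ 1239.842 keV·pm):
λ' = hc/E' = 1239.842 / 58.9970 = 21.0153 pm

Calculate the Compton shift:
Δλ = λ_C(1 - cos(14°))
Δλ = 2.4263 × (1 - cos(14°))
Δλ = 0.0721 pm

Initial wavelength:
λ = λ' - Δλ = 21.0153 - 0.0721 = 20.9433 pm

Initial energy:
E = hc/λ = 1239.842 / 20.9433 = 59.2000 keV

(Intermediate values are shown rounded; full precision is carried through to the final answer.)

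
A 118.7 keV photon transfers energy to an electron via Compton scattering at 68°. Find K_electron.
15.0566 keV

By energy conservation: K_e = E_initial - E_final

First find the scattered photon energy:
Initial wavelength: λ = hc/E = 10.4452 pm
Compton shift: Δλ = λ_C(1 - cos(68°)) = 1.5174 pm
Final wavelength: λ' = 10.4452 + 1.5174 = 11.9626 pm
Final photon energy: E' = hc/λ' = 103.6434 keV

Electron kinetic energy:
K_e = E - E' = 118.7000 - 103.6434 = 15.0566 keV

(Intermediate values are shown rounded; full precision is carried through to the final answer.)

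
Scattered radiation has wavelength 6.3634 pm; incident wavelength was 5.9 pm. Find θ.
36.00°

First find the wavelength shift:
Δλ = λ' - λ = 6.3634 - 5.9 = 0.4634 pm

Using Δλ = λ_C(1 - cos θ), with λ_C = h/(m_e·c) ≈ 2.42631024 pm:
cos θ = 1 - Δλ/λ_C
cos θ = 1 - 0.4634/2.42631024
cos θ = 0.809010

θ = arccos(0.809010)
θ = 36.00°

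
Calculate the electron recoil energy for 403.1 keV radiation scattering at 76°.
150.8484 keV

By energy conservation: K_e = E_initial - E_final

First find the scattered photon energy:
Initial wavelength: λ = hc/E = 3.0758 pm
Compton shift: Δλ = λ_C(1 - cos(76°)) = 1.8393 pm
Final wavelength: λ' = 3.0758 + 1.8393 = 4.9151 pm
Final photon energy: E' = hc/λ' = 252.2516 keV

Electron kinetic energy:
K_e = E - E' = 403.1000 - 252.2516 = 150.8484 keV

(Intermediate values are shown rounded; full precision is carried through to the final answer.)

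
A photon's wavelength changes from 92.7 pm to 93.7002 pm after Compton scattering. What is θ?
54.00°

First find the wavelength shift:
Δλ = λ' - λ = 93.7002 - 92.7 = 1.0002 pm

Using Δλ = λ_C(1 - cos θ), with λ_C = h/(m_e·c) ≈ 2.42631024 pm:
cos θ = 1 - Δλ/λ_C
cos θ = 1 - 1.0002/2.42631024
cos θ = 0.587769

θ = arccos(0.587769)
θ = 54.00°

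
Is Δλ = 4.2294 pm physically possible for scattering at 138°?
Yes, consistent

Calculate the expected shift for θ = 138°:

Δλ_expected = λ_C(1 - cos(138°))
Δλ_expected = 2.4263 × (1 - cos(138°))
Δλ_expected = 2.4263 × 1.7431
Δλ_expected = 4.2294 pm

Given shift: 4.2294 pm
Expected shift: 4.2294 pm
Difference: 0.0000 pm

The values match. This is consistent with Compton scattering at the stated angle.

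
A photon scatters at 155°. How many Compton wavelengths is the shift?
1.9063 λ_C

The Compton shift formula is:
Δλ = λ_C(1 - cos θ)

Dividing both sides by λ_C:
Δλ/λ_C = 1 - cos θ

For θ = 155°:
Δλ/λ_C = 1 - cos(155°)
Δλ/λ_C = 1 - -0.9063
Δλ/λ_C = 1.9063

This means the shift is 1.9063 × λ_C = 4.6253 pm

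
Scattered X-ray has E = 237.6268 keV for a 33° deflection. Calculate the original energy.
256.9000 keV

Convert final energy to wavelength (hc ≈ 1239.842 keV·pm):
λ' = hc/E' = 1239.842 / 237.6268 = 5.2176 pm

Calculate the Compton shift:
Δλ = λ_C(1 - cos(33°))
Δλ = 2.4263 × (1 - cos(33°))
Δλ = 0.3914 pm

Initial wavelength:
λ = λ' - Δλ = 5.2176 - 0.3914 = 4.8262 pm

Initial energy:
E = hc/λ = 1239.842 / 4.8262 = 256.9000 keV

(Intermediate values are shown rounded; full precision is carried through to the final answer.)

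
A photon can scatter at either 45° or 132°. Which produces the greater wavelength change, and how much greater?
132° produces the larger shift by a factor of 5.699

Calculate both shifts using Δλ = λ_C(1 - cos θ):

For θ₁ = 45°:
Δλ₁ = 2.4263 × (1 - cos(45°))
Δλ₁ = 2.4263 × 0.2929
Δλ₁ = 0.7106 pm

For θ₂ = 132°:
Δλ₂ = 2.4263 × (1 - cos(132°))
Δλ₂ = 2.4263 × 1.6691
Δλ₂ = 4.0498 pm

The 132° angle produces the larger shift.
Ratio: 4.0498/0.7106 = 5.699

(Intermediate values are shown rounded; full precision is carried through to the final answer.)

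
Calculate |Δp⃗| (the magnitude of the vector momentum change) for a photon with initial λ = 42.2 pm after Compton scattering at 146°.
2.8606e-23 kg·m/s

Photon momentum magnitude is p = h/λ.

Initial momentum:
p₀ = h/λ = 6.6261e-34/4.2200e-11 = 1.5702e-23 kg·m/s

After scattering:
λ' = λ + Δλ = 42.2 + 4.4378 = 46.6378 pm
p' = h/λ' = 6.6261e-34/4.6638e-11 = 1.4208e-23 kg·m/s

Momentum is a vector; the scattered photon's direction makes angle θ = 146° with the incident direction. The magnitude of the vector change Δp⃗ = p⃗₀ − p⃗' is found from the law of cosines:
|Δp⃗|² = p₀² + p'² − 2p₀p'cos θ
|Δp⃗|² = (1.5702e-23)² + (1.4208e-23)² − 2·1.5702e-23·1.4208e-23·cos(146°)
|Δp⃗| = 2.8606e-23 kg·m/s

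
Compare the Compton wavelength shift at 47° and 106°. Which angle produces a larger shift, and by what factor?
106° produces the larger shift by a factor of 4.011

Calculate both shifts using Δλ = λ_C(1 - cos θ):

For θ₁ = 47°:
Δλ₁ = 2.4263 × (1 - cos(47°))
Δλ₁ = 2.4263 × 0.3180
Δλ₁ = 0.7716 pm

For θ₂ = 106°:
Δλ₂ = 2.4263 × (1 - cos(106°))
Δλ₂ = 2.4263 × 1.2756
Δλ₂ = 3.0951 pm

The 106° angle produces the larger shift.
Ratio: 3.0951/0.7716 = 4.011

(Intermediate values are shown rounded; full precision is carried through to the final answer.)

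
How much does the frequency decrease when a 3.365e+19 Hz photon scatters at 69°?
5.005e+18 Hz (decrease)

Convert frequency to wavelength (c = 299792458 m/s):
λ₀ = c/f₀ = 299792458/3.365e+19 = 8.9091369e-12 m = 8.9091 pm

Calculate Compton shift:
Δλ = λ_C(1 - cos(69°)) = 1.5568 pm

Final wavelength:
λ' = λ₀ + Δλ = 8.9091 + 1.5568 = 10.4659 pm

Final frequency:
f' = c/λ' = 299792458/1.0465935e-11 = 2.8644593e+19 Hz

Frequency shift (decrease):
Δf = f₀ - f' = 3.365e+19 - 2.8644593e+19 = 5.005e+18 Hz

(Intermediate values are shown rounded; full precision is carried through to the final answer.)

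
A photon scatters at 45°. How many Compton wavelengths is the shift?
0.2929 λ_C

The Compton shift formula is:
Δλ = λ_C(1 - cos θ)

Dividing both sides by λ_C:
Δλ/λ_C = 1 - cos θ

For θ = 45°:
Δλ/λ_C = 1 - cos(45°)
Δλ/λ_C = 1 - 0.7071
Δλ/λ_C = 0.2929

This means the shift is 0.2929 × λ_C = 0.7106 pm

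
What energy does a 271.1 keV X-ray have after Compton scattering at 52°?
225.1843 keV

First convert energy to wavelength:
λ = hc/E, with hc ≈ 1239.842 keV·pm (i.e. 1239.842 eV·nm)

For E = 271.1 keV = 271100 eV:
λ = 1239.842 keV·pm / 271.1 keV
λ = 4.5734 pm

Calculate the Compton shift:
Δλ = λ_C(1 - cos(52°)) = 2.4263 × 0.3843
Δλ = 0.9325 pm

Final wavelength:
λ' = 4.5734 + 0.9325 = 5.5059 pm

Final energy:
E' = hc/λ' = 1239.842 / 5.5059 = 225.1843 keV

(Intermediate values are shown rounded; full precision is carried through to the final answer.)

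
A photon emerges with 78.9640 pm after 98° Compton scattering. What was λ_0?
76.2000 pm

From λ' = λ + Δλ, we have λ = λ' - Δλ

First calculate the Compton shift:
Δλ = λ_C(1 - cos θ)
Δλ = 2.4263 × (1 - cos(98°))
Δλ = 2.4263 × 1.1392
Δλ = 2.7640 pm

Initial wavelength:
λ = λ' - Δλ
λ = 78.9640 - 2.7640
λ = 76.2000 pm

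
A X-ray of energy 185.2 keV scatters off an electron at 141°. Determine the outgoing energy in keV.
112.6462 keV

First convert energy to wavelength:
λ = hc/E, with hc ≈ 1239.842 keV·pm (i.e. 1239.842 eV·nm)

For E = 185.2 keV = 185200 eV:
λ = 1239.842 keV·pm / 185.2 keV
λ = 6.6946 pm

Calculate the Compton shift:
Δλ = λ_C(1 - cos(141°)) = 2.4263 × 1.7771
Δλ = 4.3119 pm

Final wavelength:
λ' = 6.6946 + 4.3119 = 11.0065 pm

Final energy:
E' = hc/λ' = 1239.842 / 11.0065 = 112.6462 keV

(Intermediate values are shown rounded; full precision is carried through to the final answer.)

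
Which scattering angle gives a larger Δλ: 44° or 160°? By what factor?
160° produces the larger shift by a factor of 6.911

Calculate both shifts using Δλ = λ_C(1 - cos θ):

For θ₁ = 44°:
Δλ₁ = 2.4263 × (1 - cos(44°))
Δλ₁ = 2.4263 × 0.2807
Δλ₁ = 0.6810 pm

For θ₂ = 160°:
Δλ₂ = 2.4263 × (1 - cos(160°))
Δλ₂ = 2.4263 × 1.9397
Δλ₂ = 4.7063 pm

The 160° angle produces the larger shift.
Ratio: 4.7063/0.6810 = 6.911

(Intermediate values are shown rounded; full precision is carried through to the final answer.)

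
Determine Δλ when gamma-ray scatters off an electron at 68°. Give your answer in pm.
1.5174 pm

Using the Compton scattering formula:
Δλ = λ_C(1 - cos θ)

where λ_C = h/(m_e·c) ≈ 2.4263 pm is the Compton wavelength of an electron.

For θ = 68°:
cos(68°) = 0.3746
1 - cos(68°) = 0.6254

Δλ = 2.4263 × 0.6254
Δλ = 1.5174 pm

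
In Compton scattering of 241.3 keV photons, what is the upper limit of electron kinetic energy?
117.2016 keV

Maximum energy transfer occurs at θ = 180° (backscattering).

Initial photon: E₀ = 241.3 keV → λ₀ = 5.1382 pm

Maximum Compton shift (at 180°):
Δλ_max = 2λ_C = 2 × 2.4263 = 4.8526 pm

Final wavelength:
λ' = 5.1382 + 4.8526 = 9.9908 pm

Minimum photon energy (maximum energy to electron):
E'_min = hc/λ' = 124.0984 keV

Maximum electron kinetic energy:
K_max = E₀ - E'_min = 241.3000 - 124.0984 = 117.2016 keV

(Intermediate values are shown rounded; full precision is carried through to the final answer.)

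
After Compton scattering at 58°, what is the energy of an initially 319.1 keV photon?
246.6858 keV

First convert energy to wavelength:
λ = hc/E, with hc ≈ 1239.842 keV·pm (i.e. 1239.842 eV·nm)

For E = 319.1 keV = 319100 eV:
λ = 1239.842 keV·pm / 319.1 keV
λ = 3.8854 pm

Calculate the Compton shift:
Δλ = λ_C(1 - cos(58°)) = 2.4263 × 0.4701
Δλ = 1.1406 pm

Final wavelength:
λ' = 3.8854 + 1.1406 = 5.0260 pm

Final energy:
E' = hc/λ' = 1239.842 / 5.0260 = 246.6858 keV

(Intermediate values are shown rounded; full precision is carried through to the final answer.)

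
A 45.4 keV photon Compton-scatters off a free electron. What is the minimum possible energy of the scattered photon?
38.5500 keV (at θ = 180°)

The scattered photon has minimum energy when its wavelength is maximum, i.e., when the Compton shift Δλ = λ_C(1 − cos θ) is maximum. This occurs at θ = 180° (backscattering), giving Δλ_max = 2λ_C = 4.8526 pm.

Initial wavelength: λ₀ = hc/E₀ = 27.3093 pm
Maximum final wavelength: λ'_max = λ₀ + 2λ_C = 27.3093 + 4.8526 = 32.1619 pm
Minimum final energy: E'_min = hc/λ'_max = 38.5500 keV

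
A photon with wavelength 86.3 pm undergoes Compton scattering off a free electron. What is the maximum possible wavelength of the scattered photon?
91.1526 pm (at θ = 180°)

The Compton shift is Δλ = λ_C(1 − cos θ).

Since cos θ ranges from −1 to 1, the factor (1 − cos θ) ranges from 0 to 2; the maximum shift occurs at θ = 180° (backscattering):
Δλ_max = 2λ_C = 2 × 2.4263 pm = 4.8526 pm

Maximum scattered wavelength:
λ'_max = λ₀ + Δλ_max = 86.3 + 4.8526 = 91.1526 pm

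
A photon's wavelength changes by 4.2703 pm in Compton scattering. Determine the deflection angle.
139.46°

From the Compton formula Δλ = λ_C(1 - cos θ), we can solve for θ:

cos θ = 1 - Δλ/λ_C

Given:
- Δλ = 4.2703 pm
- λ_C = h/(m_e·c) ≈ 2.42631024 pm

cos θ = 1 - 4.2703/2.42631024
cos θ = 1 - 1.759998
cos θ = -0.759998

θ = arccos(-0.759998)
θ = 139.46°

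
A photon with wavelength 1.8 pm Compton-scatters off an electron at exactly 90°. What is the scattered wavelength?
4.2263 pm

Using the Compton formula: λ' = λ + λ_C(1 − cos θ)

For θ = 90°, cos θ = 0 (exact) = 0.0000, so:
1 − cos 90° = 1 − (0) = 1.0000

Δλ = λ_C × 1.0000 = 2.4263 × 1.0000 = 2.4263 pm

λ' = 1.8 + 2.4263 = 4.2263 pm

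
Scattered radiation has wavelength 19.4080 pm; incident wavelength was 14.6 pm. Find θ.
168.99°

First find the wavelength shift:
Δλ = λ' - λ = 19.4080 - 14.6 = 4.8080 pm

Using Δλ = λ_C(1 - cos θ), with λ_C = h/(m_e·c) ≈ 2.42631024 pm:
cos θ = 1 - Δλ/λ_C
cos θ = 1 - 4.8080/2.42631024
cos θ = -0.981610

θ = arccos(-0.981610)
θ = 168.99°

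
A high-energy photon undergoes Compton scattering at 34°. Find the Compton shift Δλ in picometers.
0.4148 pm

Using the Compton scattering formula:
Δλ = λ_C(1 - cos θ)

where λ_C = h/(m_e·c) ≈ 2.4263 pm is the Compton wavelength of an electron.

For θ = 34°:
cos(34°) = 0.8290
1 - cos(34°) = 0.1710

Δλ = 2.4263 × 0.1710
Δλ = 0.4148 pm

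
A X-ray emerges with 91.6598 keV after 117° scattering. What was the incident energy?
123.9999 keV

Convert final energy to wavelength (hc ≈ 1239.842 keV·pm):
λ' = hc/E' = 1239.842 / 91.6598 = 13.5266 pm

Calculate the Compton shift:
Δλ = λ_C(1 - cos(117°))
Δλ = 2.4263 × (1 - cos(117°))
Δλ = 3.5278 pm

Initial wavelength:
λ = λ' - Δλ = 13.5266 - 3.5278 = 9.9987 pm

Initial energy:
E = hc/λ = 1239.842 / 9.9987 = 123.9999 keV

(Intermediate values are shown rounded; full precision is carried through to the final answer.)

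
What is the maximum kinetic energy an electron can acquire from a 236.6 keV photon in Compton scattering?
113.7566 keV

Maximum energy transfer occurs at θ = 180° (backscattering).

Initial photon: E₀ = 236.6 keV → λ₀ = 5.2402 pm

Maximum Compton shift (at 180°):
Δλ_max = 2λ_C = 2 × 2.4263 = 4.8526 pm

Final wavelength:
λ' = 5.2402 + 4.8526 = 10.0929 pm

Minimum photon energy (maximum energy to electron):
E'_min = hc/λ' = 122.8434 keV

Maximum electron kinetic energy:
K_max = E₀ - E'_min = 236.6000 - 122.8434 = 113.7566 keV

(Intermediate values are shown rounded; full precision is carried through to the final answer.)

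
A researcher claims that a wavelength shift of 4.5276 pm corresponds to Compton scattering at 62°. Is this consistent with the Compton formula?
No, inconsistent

Calculate the expected shift for θ = 62°:

Δλ_expected = λ_C(1 - cos(62°))
Δλ_expected = 2.4263 × (1 - cos(62°))
Δλ_expected = 2.4263 × 0.5305
Δλ_expected = 1.2872 pm

Given shift: 4.5276 pm
Expected shift: 1.2872 pm
Difference: 3.2403 pm

The values do not match. The given shift corresponds to θ ≈ 150.0°, not 62°.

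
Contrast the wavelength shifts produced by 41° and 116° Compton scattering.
116° produces the larger shift by a factor of 5.864

Calculate both shifts using Δλ = λ_C(1 - cos θ):

For θ₁ = 41°:
Δλ₁ = 2.4263 × (1 - cos(41°))
Δλ₁ = 2.4263 × 0.2453
Δλ₁ = 0.5952 pm

For θ₂ = 116°:
Δλ₂ = 2.4263 × (1 - cos(116°))
Δλ₂ = 2.4263 × 1.4384
Δλ₂ = 3.4899 pm

The 116° angle produces the larger shift.
Ratio: 3.4899/0.5952 = 5.864

(Intermediate values are shown rounded; full precision is carried through to the final answer.)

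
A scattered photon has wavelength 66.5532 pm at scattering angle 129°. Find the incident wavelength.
62.6000 pm

From λ' = λ + Δλ, we have λ = λ' - Δλ

First calculate the Compton shift:
Δλ = λ_C(1 - cos θ)
Δλ = 2.4263 × (1 - cos(129°))
Δλ = 2.4263 × 1.6293
Δλ = 3.9532 pm

Initial wavelength:
λ = λ' - Δλ
λ = 66.5532 - 3.9532
λ = 62.6000 pm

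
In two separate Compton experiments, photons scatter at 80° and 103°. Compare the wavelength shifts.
103° produces the larger shift by a factor of 1.482

Calculate both shifts using Δλ = λ_C(1 - cos θ):

For θ₁ = 80°:
Δλ₁ = 2.4263 × (1 - cos(80°))
Δλ₁ = 2.4263 × 0.8264
Δλ₁ = 2.0050 pm

For θ₂ = 103°:
Δλ₂ = 2.4263 × (1 - cos(103°))
Δλ₂ = 2.4263 × 1.2250
Δλ₂ = 2.9721 pm

The 103° angle produces the larger shift.
Ratio: 2.9721/2.0050 = 1.482

(Intermediate values are shown rounded; full precision is carried through to the final answer.)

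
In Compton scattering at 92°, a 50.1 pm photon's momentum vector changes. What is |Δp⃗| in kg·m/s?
1.8579e-23 kg·m/s

Photon momentum magnitude is p = h/λ.

Initial momentum:
p₀ = h/λ = 6.6261e-34/5.0100e-11 = 1.3226e-23 kg·m/s

After scattering:
λ' = λ + Δλ = 50.1 + 2.5110 = 52.6110 pm
p' = h/λ' = 6.6261e-34/5.2611e-11 = 1.2594e-23 kg·m/s

Momentum is a vector; the scattered photon's direction makes angle θ = 92° with the incident direction. The magnitude of the vector change Δp⃗ = p⃗₀ − p⃗' is found from the law of cosines:
|Δp⃗|² = p₀² + p'² − 2p₀p'cos θ
|Δp⃗|² = (1.3226e-23)² + (1.2594e-23)² − 2·1.3226e-23·1.2594e-23·cos(92°)
|Δp⃗| = 1.8579e-23 kg·m/s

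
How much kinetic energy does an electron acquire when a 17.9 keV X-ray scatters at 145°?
1.0723 keV

By energy conservation: K_e = E_initial - E_final

First find the scattered photon energy:
Initial wavelength: λ = hc/E = 69.2649 pm
Compton shift: Δλ = λ_C(1 - cos(145°)) = 4.4138 pm
Final wavelength: λ' = 69.2649 + 4.4138 = 73.6787 pm
Final photon energy: E' = hc/λ' = 16.8277 keV

Electron kinetic energy:
K_e = E - E' = 17.9000 - 16.8277 = 1.0723 keV

(Intermediate values are shown rounded; full precision is carried through to the final answer.)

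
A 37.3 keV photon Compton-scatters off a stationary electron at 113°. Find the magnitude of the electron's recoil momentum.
3.1730e-23 kg·m/s

The electron is initially at rest, so by conservation of momentum:
p⃗_e = p⃗₀ − p⃗'  (incident photon momentum minus scattered photon momentum)

Photon momentum magnitudes (p = h/λ = E/c):
λ₀ = hc/E₀ = 33.2397 pm → p₀ = h/λ₀ = 1.9934e-23 kg·m/s
Δλ = λ_C(1 − cos 113°) = 3.3743 pm
λ' = 36.6141 pm → p' = h/λ' = 1.8097e-23 kg·m/s

The scattered photon makes angle θ = 113° with the incident direction, so by the law of cosines:
|p⃗_e|² = p₀² + p'² − 2p₀p'cos θ
|p⃗_e|² = (1.9934e-23)² + (1.8097e-23)² − 2·1.9934e-23·1.8097e-23·cos(113°)
|p⃗_e| = 3.1730e-23 kg·m/s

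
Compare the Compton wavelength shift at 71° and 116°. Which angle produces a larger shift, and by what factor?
116° produces the larger shift by a factor of 2.133

Calculate both shifts using Δλ = λ_C(1 - cos θ):

For θ₁ = 71°:
Δλ₁ = 2.4263 × (1 - cos(71°))
Δλ₁ = 2.4263 × 0.6744
Δλ₁ = 1.6364 pm

For θ₂ = 116°:
Δλ₂ = 2.4263 × (1 - cos(116°))
Δλ₂ = 2.4263 × 1.4384
Δλ₂ = 3.4899 pm

The 116° angle produces the larger shift.
Ratio: 3.4899/1.6364 = 2.133

(Intermediate values are shown rounded; full precision is carried through to the final answer.)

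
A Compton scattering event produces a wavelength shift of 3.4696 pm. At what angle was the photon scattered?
115.47°

From the Compton formula Δλ = λ_C(1 - cos θ), we can solve for θ:

cos θ = 1 - Δλ/λ_C

Given:
- Δλ = 3.4696 pm
- λ_C = h/(m_e·c) ≈ 2.42631024 pm

cos θ = 1 - 3.4696/2.42631024
cos θ = 1 - 1.429990
cos θ = -0.429990

θ = arccos(-0.429990)
θ = 115.47°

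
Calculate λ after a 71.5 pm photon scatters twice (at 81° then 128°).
77.4668 pm

Apply Compton shift twice:

First scattering at θ₁ = 81°:
Δλ₁ = λ_C(1 - cos(81°))
Δλ₁ = 2.4263 × 0.8436
Δλ₁ = 2.0468 pm

After first scattering:
λ₁ = 71.5 + 2.0468 = 73.5468 pm

Second scattering at θ₂ = 128°:
Δλ₂ = λ_C(1 - cos(128°))
Δλ₂ = 2.4263 × 1.6157
Δλ₂ = 3.9201 pm

Final wavelength:
λ₂ = 73.5468 + 3.9201 = 77.4668 pm

Total shift: Δλ_total = 2.0468 + 3.9201 = 5.9668 pm

(Intermediate values are shown rounded; full precision is carried through to the final answer.)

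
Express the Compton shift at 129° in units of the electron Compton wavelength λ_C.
1.6293 λ_C

The Compton shift formula is:
Δλ = λ_C(1 - cos θ)

Dividing both sides by λ_C:
Δλ/λ_C = 1 - cos θ

For θ = 129°:
Δλ/λ_C = 1 - cos(129°)
Δλ/λ_C = 1 - -0.6293
Δλ/λ_C = 1.6293

This means the shift is 1.6293 × λ_C = 3.9532 pm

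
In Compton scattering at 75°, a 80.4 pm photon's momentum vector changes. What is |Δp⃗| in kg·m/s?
9.9253e-24 kg·m/s

Photon momentum magnitude is p = h/λ.

Initial momentum:
p₀ = h/λ = 6.6261e-34/8.0400e-11 = 8.2414e-24 kg·m/s

After scattering:
λ' = λ + Δλ = 80.4 + 1.7983 = 82.1983 pm
p' = h/λ' = 6.6261e-34/8.2198e-11 = 8.0611e-24 kg·m/s

Momentum is a vector; the scattered photon's direction makes angle θ = 75° with the incident direction. The magnitude of the vector change Δp⃗ = p⃗₀ − p⃗' is found from the law of cosines:
|Δp⃗|² = p₀² + p'² − 2p₀p'cos θ
|Δp⃗|² = (8.2414e-24)² + (8.0611e-24)² − 2·8.2414e-24·8.0611e-24·cos(75°)
|Δp⃗| = 9.9253e-24 kg·m/s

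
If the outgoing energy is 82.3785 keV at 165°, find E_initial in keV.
120.6001 keV

Convert final energy to wavelength (hc ≈ 1239.842 keV·pm):
λ' = hc/E' = 1239.842 / 82.3785 = 15.0506 pm

Calculate the Compton shift:
Δλ = λ_C(1 - cos(165°))
Δλ = 2.4263 × (1 - cos(165°))
Δλ = 4.7699 pm

Initial wavelength:
λ = λ' - Δλ = 15.0506 - 4.7699 = 10.2806 pm

Initial energy:
E = hc/λ = 1239.842 / 10.2806 = 120.6001 keV

(Intermediate values are shown rounded; full precision is carried through to the final answer.)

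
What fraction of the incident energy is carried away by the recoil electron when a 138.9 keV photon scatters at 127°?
0.3033 (or 30.33%)

Calculate initial and final photon energies:

Initial: E₀ = 138.9 keV → λ₀ = 8.9261 pm
Compton shift: Δλ = 3.8865 pm
Final wavelength: λ' = 12.8126 pm
Final energy: E' = 96.7670 keV

Fractional energy loss:
(E₀ - E')/E₀ = (138.9000 - 96.7670)/138.9000
= 42.1330/138.9000
= 0.3033
= 30.33%

(Intermediate values are shown rounded; full precision is carried through to the final answer.)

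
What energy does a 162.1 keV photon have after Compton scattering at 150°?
101.8252 keV

First convert energy to wavelength:
λ = hc/E, with hc ≈ 1239.842 keV·pm (i.e. 1239.842 eV·nm)

For E = 162.1 keV = 162100 eV:
λ = 1239.842 keV·pm / 162.1 keV
λ = 7.6486 pm

Calculate the Compton shift:
Δλ = λ_C(1 - cos(150°)) = 2.4263 × 1.8660
Δλ = 4.5276 pm

Final wavelength:
λ' = 7.6486 + 4.5276 = 12.1762 pm

Final energy:
E' = hc/λ' = 1239.842 / 12.1762 = 101.8252 keV

(Intermediate values are shown rounded; full precision is carried through to the final answer.)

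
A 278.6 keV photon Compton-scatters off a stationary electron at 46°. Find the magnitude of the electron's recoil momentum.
1.0981e-22 kg·m/s

The electron is initially at rest, so by conservation of momentum:
p⃗_e = p⃗₀ − p⃗'  (incident photon momentum minus scattered photon momentum)

Photon momentum magnitudes (p = h/λ = E/c):
λ₀ = hc/E₀ = 4.4503 pm → p₀ = h/λ₀ = 1.4889e-22 kg·m/s
Δλ = λ_C(1 − cos 46°) = 0.7409 pm
λ' = 5.1911 pm → p' = h/λ' = 1.2764e-22 kg·m/s

The scattered photon makes angle θ = 46° with the incident direction, so by the law of cosines:
|p⃗_e|² = p₀² + p'² − 2p₀p'cos θ
|p⃗_e|² = (1.4889e-22)² + (1.2764e-22)² − 2·1.4889e-22·1.2764e-22·cos(46°)
|p⃗_e| = 1.0981e-22 kg·m/s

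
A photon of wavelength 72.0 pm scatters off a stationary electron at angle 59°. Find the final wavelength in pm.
73.1767 pm

Using the Compton scattering formula:
λ' = λ + Δλ = λ + λ_C(1 - cos θ)

Given:
- Initial wavelength λ = 72.0 pm
- Scattering angle θ = 59°
- Compton wavelength λ_C ≈ 2.4263 pm

Calculate the shift:
Δλ = 2.4263 × (1 - cos(59°))
Δλ = 2.4263 × 0.4850
Δλ = 1.1767 pm

Final wavelength:
λ' = 72.0 + 1.1767 = 73.1767 pm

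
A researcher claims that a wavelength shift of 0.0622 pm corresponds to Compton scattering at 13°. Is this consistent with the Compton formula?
Yes, consistent

Calculate the expected shift for θ = 13°:

Δλ_expected = λ_C(1 - cos(13°))
Δλ_expected = 2.4263 × (1 - cos(13°))
Δλ_expected = 2.4263 × 0.0256
Δλ_expected = 0.0622 pm

Given shift: 0.0622 pm
Expected shift: 0.0622 pm
Difference: 0.0000 pm

The values match. This is consistent with Compton scattering at the stated angle.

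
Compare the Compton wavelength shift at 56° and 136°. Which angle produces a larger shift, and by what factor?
136° produces the larger shift by a factor of 3.900

Calculate both shifts using Δλ = λ_C(1 - cos θ):

For θ₁ = 56°:
Δλ₁ = 2.4263 × (1 - cos(56°))
Δλ₁ = 2.4263 × 0.4408
Δλ₁ = 1.0695 pm

For θ₂ = 136°:
Δλ₂ = 2.4263 × (1 - cos(136°))
Δλ₂ = 2.4263 × 1.7193
Δλ₂ = 4.1717 pm

The 136° angle produces the larger shift.
Ratio: 4.1717/1.0695 = 3.900

(Intermediate values are shown rounded; full precision is carried through to the final answer.)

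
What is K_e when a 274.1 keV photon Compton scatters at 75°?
77.9738 keV

By energy conservation: K_e = E_initial - E_final

First find the scattered photon energy:
Initial wavelength: λ = hc/E = 4.5233 pm
Compton shift: Δλ = λ_C(1 - cos(75°)) = 1.7983 pm
Final wavelength: λ' = 4.5233 + 1.7983 = 6.3217 pm
Final photon energy: E' = hc/λ' = 196.1262 keV

Electron kinetic energy:
K_e = E - E' = 274.1000 - 196.1262 = 77.9738 keV

(Intermediate values are shown rounded; full precision is carried through to the final answer.)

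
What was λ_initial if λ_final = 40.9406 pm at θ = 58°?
39.8000 pm

From λ' = λ + Δλ, we have λ = λ' - Δλ

First calculate the Compton shift:
Δλ = λ_C(1 - cos θ)
Δλ = 2.4263 × (1 - cos(58°))
Δλ = 2.4263 × 0.4701
Δλ = 1.1406 pm

Initial wavelength:
λ = λ' - Δλ
λ = 40.9406 - 1.1406
λ = 39.8000 pm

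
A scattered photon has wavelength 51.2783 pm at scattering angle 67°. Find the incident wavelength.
49.8000 pm

From λ' = λ + Δλ, we have λ = λ' - Δλ

First calculate the Compton shift:
Δλ = λ_C(1 - cos θ)
Δλ = 2.4263 × (1 - cos(67°))
Δλ = 2.4263 × 0.6093
Δλ = 1.4783 pm

Initial wavelength:
λ = λ' - Δλ
λ = 51.2783 - 1.4783
λ = 49.8000 pm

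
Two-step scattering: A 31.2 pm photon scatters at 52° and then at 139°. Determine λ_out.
36.3900 pm

Apply Compton shift twice:

First scattering at θ₁ = 52°:
Δλ₁ = λ_C(1 - cos(52°))
Δλ₁ = 2.4263 × 0.3843
Δλ₁ = 0.9325 pm

After first scattering:
λ₁ = 31.2 + 0.9325 = 32.1325 pm

Second scattering at θ₂ = 139°:
Δλ₂ = λ_C(1 - cos(139°))
Δλ₂ = 2.4263 × 1.7547
Δλ₂ = 4.2575 pm

Final wavelength:
λ₂ = 32.1325 + 4.2575 = 36.3900 pm

Total shift: Δλ_total = 0.9325 + 4.2575 = 5.1900 pm

(Intermediate values are shown rounded; full precision is carried through to the final answer.)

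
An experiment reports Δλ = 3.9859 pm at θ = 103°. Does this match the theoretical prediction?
No, inconsistent

Calculate the expected shift for θ = 103°:

Δλ_expected = λ_C(1 - cos(103°))
Δλ_expected = 2.4263 × (1 - cos(103°))
Δλ_expected = 2.4263 × 1.2250
Δλ_expected = 2.9721 pm

Given shift: 3.9859 pm
Expected shift: 2.9721 pm
Difference: 1.0138 pm

The values do not match. The given shift corresponds to θ ≈ 130.0°, not 103°.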